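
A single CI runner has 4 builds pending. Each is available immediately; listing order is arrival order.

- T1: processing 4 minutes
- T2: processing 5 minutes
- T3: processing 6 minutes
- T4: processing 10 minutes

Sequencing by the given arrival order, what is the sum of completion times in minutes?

FIFO (arrival order): T1 T2 T3 T4.
T1: 0→4
T2: 4→9
T3: 9→15
T4: 15→25
Sum = 4+9+15+25 = 53.

53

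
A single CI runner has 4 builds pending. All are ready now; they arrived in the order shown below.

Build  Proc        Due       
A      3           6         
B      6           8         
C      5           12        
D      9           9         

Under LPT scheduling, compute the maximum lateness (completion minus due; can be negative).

LPT (decreasing processing time): D B C A.
D: 0→9, due 9, lateness 0
B: 9→15, due 8, lateness 7
C: 15→20, due 12, lateness 8
A: 20→23, due 6, lateness 17
Maximum = 17.

17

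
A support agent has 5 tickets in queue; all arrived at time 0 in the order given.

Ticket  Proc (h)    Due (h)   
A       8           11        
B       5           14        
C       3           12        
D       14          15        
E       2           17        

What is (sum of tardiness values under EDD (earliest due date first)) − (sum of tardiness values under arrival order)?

-2

EDD (increasing due date): A C B D E.
A: 0→8, due 11, tardiness 0
C: 8→11, due 12, tardiness 0
B: 11→16, due 14, tardiness 2
D: 16→30, due 15, tardiness 15
E: 30→32, due 17, tardiness 15
Sum = 0+0+2+15+15 = 32.
FIFO (arrival order): A B C D E.
A: 0→8, due 11, tardiness 0
B: 8→13, due 14, tardiness 0
C: 13→16, due 12, tardiness 4
D: 16→30, due 15, tardiness 15
E: 30→32, due 17, tardiness 15
Sum = 0+0+4+15+15 = 34.
Difference = 32 − 34 = -2.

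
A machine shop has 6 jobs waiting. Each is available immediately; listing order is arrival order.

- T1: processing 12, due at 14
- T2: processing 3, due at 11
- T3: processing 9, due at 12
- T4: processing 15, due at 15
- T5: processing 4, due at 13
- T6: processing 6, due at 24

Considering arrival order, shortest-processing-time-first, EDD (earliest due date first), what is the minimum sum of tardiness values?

FIFO (arrival order): T1 T2 T3 T4 T5 T6.
T1: 0→12, due 14, tardiness 0
T2: 12→15, due 11, tardiness 4
T3: 15→24, due 12, tardiness 12
T4: 24→39, due 15, tardiness 24
T5: 39→43, due 13, tardiness 30
T6: 43→49, due 24, tardiness 25
Sum = 0+4+12+24+30+25 = 95.
SPT (increasing processing time): T2 T5 T6 T3 T1 T4.
T2: 0→3, due 11, tardiness 0
T5: 3→7, due 13, tardiness 0
T6: 7→13, due 24, tardiness 0
T3: 13→22, due 12, tardiness 10
T1: 22→34, due 14, tardiness 20
T4: 34→49, due 15, tardiness 34
Sum = 0+0+0+10+20+34 = 64.
EDD (increasing due date): T2 T3 T5 T1 T4 T6.
T2: 0→3, due 11, tardiness 0
T3: 3→12, due 12, tardiness 0
T5: 12→16, due 13, tardiness 3
T1: 16→28, due 14, tardiness 14
T4: 28→43, due 15, tardiness 28
T6: 43→49, due 24, tardiness 25
Sum = 0+0+3+14+28+25 = 70.
FIFO 95, SPT 64, EDD 70 → minimum 64.

64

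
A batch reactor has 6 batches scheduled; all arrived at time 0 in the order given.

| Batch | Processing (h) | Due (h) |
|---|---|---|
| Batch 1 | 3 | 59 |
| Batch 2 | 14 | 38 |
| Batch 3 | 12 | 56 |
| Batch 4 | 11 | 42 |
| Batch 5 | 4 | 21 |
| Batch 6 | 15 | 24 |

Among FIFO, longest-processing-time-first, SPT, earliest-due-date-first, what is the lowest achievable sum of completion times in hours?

FIFO (arrival order): Batch 1 Batch 2 Batch 3 Batch 4 Batch 5 Batch 6.
Batch 1: 0→3
Batch 2: 3→17
Batch 3: 17→29
Batch 4: 29→40
Batch 5: 40→44
Batch 6: 44→59
Sum = 3+17+29+40+44+59 = 192.
LPT (decreasing processing time): Batch 6 Batch 2 Batch 3 Batch 4 Batch 5 Batch 1.
Batch 6: 0→15
Batch 2: 15→29
Batch 3: 29→41
Batch 4: 41→52
Batch 5: 52→56
Batch 1: 56→59
Sum = 15+29+41+52+56+59 = 252.
SPT (increasing processing time): Batch 1 Batch 5 Batch 4 Batch 3 Batch 2 Batch 6.
Batch 1: 0→3
Batch 5: 3→7
Batch 4: 7→18
Batch 3: 18→30
Batch 2: 30→44
Batch 6: 44→59
Sum = 3+7+18+30+44+59 = 161.
EDD (increasing due date): Batch 5 Batch 6 Batch 2 Batch 4 Batch 3 Batch 1.
Batch 5: 0→4
Batch 6: 4→19
Batch 2: 19→33
Batch 4: 33→44
Batch 3: 44→56
Batch 1: 56→59
Sum = 4+19+33+44+56+59 = 215.
FIFO 192, LPT 252, SPT 161, EDD 215 → minimum 161.

161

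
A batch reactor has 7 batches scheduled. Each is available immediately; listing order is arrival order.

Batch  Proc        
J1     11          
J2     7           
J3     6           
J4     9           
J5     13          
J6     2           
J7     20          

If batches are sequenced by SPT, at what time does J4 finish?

24

SPT (increasing processing time): J6 J3 J2 J4 J1 J5 J7.
J6: 0→2
J3: 2→8
J2: 8→15
J4: 15→24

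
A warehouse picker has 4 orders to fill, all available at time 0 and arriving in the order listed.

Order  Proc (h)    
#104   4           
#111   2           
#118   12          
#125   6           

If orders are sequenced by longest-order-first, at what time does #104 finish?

22

LPT (decreasing processing time): #118 #125 #104 #111.
#118: 0→12
#125: 12→18
#104: 18→22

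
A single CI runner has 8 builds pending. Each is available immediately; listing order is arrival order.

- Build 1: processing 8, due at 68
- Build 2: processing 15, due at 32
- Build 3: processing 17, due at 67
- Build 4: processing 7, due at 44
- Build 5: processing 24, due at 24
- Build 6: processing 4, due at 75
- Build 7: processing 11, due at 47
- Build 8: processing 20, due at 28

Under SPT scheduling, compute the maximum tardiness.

SPT (increasing processing time): Build 6 Build 4 Build 1 Build 7 Build 2 Build 3 Build 8 Build 5.
Build 6: 0→4, due 75, tardiness 0
Build 4: 4→11, due 44, tardiness 0
Build 1: 11→19, due 68, tardiness 0
Build 7: 19→30, due 47, tardiness 0
Build 2: 30→45, due 32, tardiness 13
Build 3: 45→62, due 67, tardiness 0
Build 8: 62→82, due 28, tardiness 54
Build 5: 82→106, due 24, tardiness 82
Maximum = 82.

82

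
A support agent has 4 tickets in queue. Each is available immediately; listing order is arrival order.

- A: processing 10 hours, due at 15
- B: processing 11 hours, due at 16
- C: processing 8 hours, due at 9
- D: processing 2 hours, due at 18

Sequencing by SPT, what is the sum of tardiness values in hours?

21

SPT (increasing processing time): D C A B.
D: 0→2, due 18, tardiness 0
C: 2→10, due 9, tardiness 1
A: 10→20, due 15, tardiness 5
B: 20→31, due 16, tardiness 15
Sum = 0+1+5+15 = 21.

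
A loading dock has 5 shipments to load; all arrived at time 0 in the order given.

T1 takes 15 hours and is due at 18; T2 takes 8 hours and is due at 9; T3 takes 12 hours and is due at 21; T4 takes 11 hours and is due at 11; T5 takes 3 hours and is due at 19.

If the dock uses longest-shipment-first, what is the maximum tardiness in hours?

37

LPT (decreasing processing time): T1 T3 T4 T2 T5.
T1: 0→15, due 18, tardiness 0
T3: 15→27, due 21, tardiness 6
T4: 27→38, due 11, tardiness 27
T2: 38→46, due 9, tardiness 37
T5: 46→49, due 19, tardiness 30
Maximum = 37.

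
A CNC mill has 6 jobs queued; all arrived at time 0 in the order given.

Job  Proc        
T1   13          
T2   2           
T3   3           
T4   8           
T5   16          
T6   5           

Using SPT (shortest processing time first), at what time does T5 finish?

SPT (increasing processing time): T2 T3 T6 T4 T1 T5.
T2: 0→2
T3: 2→5
T6: 5→10
T4: 10→18
T1: 18→31
T5: 31→47

47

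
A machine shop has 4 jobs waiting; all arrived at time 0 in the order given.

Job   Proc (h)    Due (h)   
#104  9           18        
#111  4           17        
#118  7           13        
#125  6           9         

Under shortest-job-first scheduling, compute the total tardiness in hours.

13

SPT (increasing processing time): #111 #125 #118 #104.
#111: 0→4, due 17, tardiness 0
#125: 4→10, due 9, tardiness 1
#118: 10→17, due 13, tardiness 4
#104: 17→26, due 18, tardiness 8
Sum = 0+1+4+8 = 13.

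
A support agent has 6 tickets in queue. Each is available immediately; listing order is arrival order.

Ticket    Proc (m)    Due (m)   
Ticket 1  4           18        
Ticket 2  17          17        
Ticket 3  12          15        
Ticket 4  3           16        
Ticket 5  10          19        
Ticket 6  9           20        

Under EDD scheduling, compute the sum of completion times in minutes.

EDD (increasing due date): Ticket 3 Ticket 4 Ticket 2 Ticket 1 Ticket 5 Ticket 6.
Ticket 3: 0→12
Ticket 4: 12→15
Ticket 2: 15→32
Ticket 1: 32→36
Ticket 5: 36→46
Ticket 6: 46→55
Sum = 12+15+32+36+46+55 = 196.

196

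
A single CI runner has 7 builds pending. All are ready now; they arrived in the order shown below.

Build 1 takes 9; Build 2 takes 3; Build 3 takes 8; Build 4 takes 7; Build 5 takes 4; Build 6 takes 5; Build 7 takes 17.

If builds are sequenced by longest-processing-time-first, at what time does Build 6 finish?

46

LPT (decreasing processing time): Build 7 Build 1 Build 3 Build 4 Build 6 Build 5 Build 2.
Build 7: 0→17
Build 1: 17→26
Build 3: 26→34
Build 4: 34→41
Build 6: 41→46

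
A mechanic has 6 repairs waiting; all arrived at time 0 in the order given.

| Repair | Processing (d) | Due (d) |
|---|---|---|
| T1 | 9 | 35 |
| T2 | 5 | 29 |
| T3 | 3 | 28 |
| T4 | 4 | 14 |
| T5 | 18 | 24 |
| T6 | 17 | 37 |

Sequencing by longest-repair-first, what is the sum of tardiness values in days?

96

LPT (decreasing processing time): T5 T6 T1 T2 T4 T3.
T5: 0→18, due 24, tardiness 0
T6: 18→35, due 37, tardiness 0
T1: 35→44, due 35, tardiness 9
T2: 44→49, due 29, tardiness 20
T4: 49→53, due 14, tardiness 39
T3: 53→56, due 28, tardiness 28
Sum = 0+0+9+20+39+28 = 96.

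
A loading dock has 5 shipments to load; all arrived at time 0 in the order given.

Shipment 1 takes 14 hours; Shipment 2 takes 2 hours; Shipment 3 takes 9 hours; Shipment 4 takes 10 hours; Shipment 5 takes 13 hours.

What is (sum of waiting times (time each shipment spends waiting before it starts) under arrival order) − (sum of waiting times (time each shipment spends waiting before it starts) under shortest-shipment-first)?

FIFO (arrival order): Shipment 1 Shipment 2 Shipment 3 Shipment 4 Shipment 5.
Shipment 1: waits 0, runs 0→14
Shipment 2: waits 14, runs 14→16
Shipment 3: waits 16, runs 16→25
Shipment 4: waits 25, runs 25→35
Shipment 5: waits 35, runs 35→48
Sum = 0+14+16+25+35 = 90.
SPT (increasing processing time): Shipment 2 Shipment 3 Shipment 4 Shipment 5 Shipment 1.
Shipment 2: waits 0, runs 0→2
Shipment 3: waits 2, runs 2→11
Shipment 4: waits 11, runs 11→21
Shipment 5: waits 21, runs 21→34
Shipment 1: waits 34, runs 34→48
Sum = 0+2+11+21+34 = 68.
Difference = 90 − 68 = 22.

22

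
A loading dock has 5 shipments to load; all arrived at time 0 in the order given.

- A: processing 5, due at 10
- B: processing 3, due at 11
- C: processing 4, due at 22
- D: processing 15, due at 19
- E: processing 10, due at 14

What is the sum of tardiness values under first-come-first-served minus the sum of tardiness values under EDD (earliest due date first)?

-2

FIFO (arrival order): A B C D E.
A: 0→5, due 10, tardiness 0
B: 5→8, due 11, tardiness 0
C: 8→12, due 22, tardiness 0
D: 12→27, due 19, tardiness 8
E: 27→37, due 14, tardiness 23
Sum = 0+0+0+8+23 = 31.
EDD (increasing due date): A B E D C.
A: 0→5, due 10, tardiness 0
B: 5→8, due 11, tardiness 0
E: 8→18, due 14, tardiness 4
D: 18→33, due 19, tardiness 14
C: 33→37, due 22, tardiness 15
Sum = 0+0+4+14+15 = 33.
Difference = 31 − 33 = -2.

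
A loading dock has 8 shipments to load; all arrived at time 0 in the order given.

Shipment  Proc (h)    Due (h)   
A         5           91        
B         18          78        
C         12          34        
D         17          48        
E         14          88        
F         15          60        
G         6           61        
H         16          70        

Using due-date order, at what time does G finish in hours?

50

EDD (increasing due date): C D F G H B E A.
C: 0→12
D: 12→29
F: 29→44
G: 44→50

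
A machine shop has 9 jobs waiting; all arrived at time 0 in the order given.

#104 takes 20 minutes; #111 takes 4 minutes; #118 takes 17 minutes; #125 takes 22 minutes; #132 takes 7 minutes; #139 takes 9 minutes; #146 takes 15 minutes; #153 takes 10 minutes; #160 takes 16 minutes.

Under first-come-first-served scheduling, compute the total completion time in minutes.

615

FIFO (arrival order): #104 #111 #118 #125 #132 #139 #146 #153 #160.
#104: 0→20
#111: 20→24
#118: 24→41
#125: 41→63
#132: 63→70
#139: 70→79
#146: 79→94
#153: 94→104
#160: 104→120
Sum = 20+24+41+63+70+79+94+104+120 = 615.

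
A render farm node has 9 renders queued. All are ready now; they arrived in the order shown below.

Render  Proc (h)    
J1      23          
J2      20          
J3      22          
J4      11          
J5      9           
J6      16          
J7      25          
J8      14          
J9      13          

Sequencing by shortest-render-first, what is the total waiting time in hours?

SPT (increasing processing time): J5 J4 J9 J8 J6 J2 J3 J1 J7.
J5: waits 0, runs 0→9
J4: waits 9, runs 9→20
J9: waits 20, runs 20→33
J8: waits 33, runs 33→47
J6: waits 47, runs 47→63
J2: waits 63, runs 63→83
J3: waits 83, runs 83→105
J1: waits 105, runs 105→128
J7: waits 128, runs 128→153
Sum = 0+9+20+33+47+63+83+105+128 = 488.

488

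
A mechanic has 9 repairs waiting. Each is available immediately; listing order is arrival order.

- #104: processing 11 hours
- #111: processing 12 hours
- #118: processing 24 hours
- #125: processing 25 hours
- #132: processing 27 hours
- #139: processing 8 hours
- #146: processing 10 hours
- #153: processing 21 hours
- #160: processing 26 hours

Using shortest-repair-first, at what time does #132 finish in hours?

164

SPT (increasing processing time): #139 #146 #104 #111 #153 #118 #125 #160 #132.
#139: 0→8
#146: 8→18
#104: 18→29
#111: 29→41
#153: 41→62
#118: 62→86
#125: 86→111
#160: 111→137
#132: 137→164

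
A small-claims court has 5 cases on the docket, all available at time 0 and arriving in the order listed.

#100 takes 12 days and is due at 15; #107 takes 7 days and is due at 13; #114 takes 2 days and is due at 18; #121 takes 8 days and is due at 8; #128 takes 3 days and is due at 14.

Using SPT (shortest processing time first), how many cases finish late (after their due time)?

SPT (increasing processing time): #114 #128 #107 #121 #100.
#114: 0→2, due 18, tardiness 0
#128: 2→5, due 14, tardiness 0
#107: 5→12, due 13, tardiness 0
#121: 12→20, due 8, tardiness 12
#100: 20→32, due 15, tardiness 17
Late cases: 2.

2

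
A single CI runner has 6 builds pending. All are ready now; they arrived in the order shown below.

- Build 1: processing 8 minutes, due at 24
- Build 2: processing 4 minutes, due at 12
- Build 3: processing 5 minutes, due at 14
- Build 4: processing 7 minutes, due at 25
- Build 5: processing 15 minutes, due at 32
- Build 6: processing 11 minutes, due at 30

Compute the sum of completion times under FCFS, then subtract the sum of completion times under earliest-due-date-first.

FIFO (arrival order): Build 1 Build 2 Build 3 Build 4 Build 5 Build 6.
Build 1: 0→8
Build 2: 8→12
Build 3: 12→17
Build 4: 17→24
Build 5: 24→39
Build 6: 39→50
Sum = 8+12+17+24+39+50 = 150.
EDD (increasing due date): Build 2 Build 3 Build 1 Build 4 Build 6 Build 5.
Build 2: 0→4
Build 3: 4→9
Build 1: 9→17
Build 4: 17→24
Build 6: 24→35
Build 5: 35→50
Sum = 4+9+17+24+35+50 = 139.
Difference = 150 − 139 = 11.

11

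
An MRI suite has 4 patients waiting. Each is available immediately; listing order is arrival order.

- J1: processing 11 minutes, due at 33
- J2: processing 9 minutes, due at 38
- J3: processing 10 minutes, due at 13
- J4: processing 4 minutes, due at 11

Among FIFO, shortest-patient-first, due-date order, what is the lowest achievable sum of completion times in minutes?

FIFO (arrival order): J1 J2 J3 J4.
J1: 0→11
J2: 11→20
J3: 20→30
J4: 30→34
Sum = 11+20+30+34 = 95.
SPT (increasing processing time): J4 J2 J3 J1.
J4: 0→4
J2: 4→13
J3: 13→23
J1: 23→34
Sum = 4+13+23+34 = 74.
EDD (increasing due date): J4 J3 J1 J2.
J4: 0→4
J3: 4→14
J1: 14→25
J2: 25→34
Sum = 4+14+25+34 = 77.
FIFO 95, SPT 74, EDD 77 → minimum 74.

74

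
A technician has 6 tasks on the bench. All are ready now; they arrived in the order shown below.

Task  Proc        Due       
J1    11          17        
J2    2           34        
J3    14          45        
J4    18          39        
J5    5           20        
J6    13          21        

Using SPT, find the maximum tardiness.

SPT (increasing processing time): J2 J5 J1 J6 J3 J4.
J2: 0→2, due 34, tardiness 0
J5: 2→7, due 20, tardiness 0
J1: 7→18, due 17, tardiness 1
J6: 18→31, due 21, tardiness 10
J3: 31→45, due 45, tardiness 0
J4: 45→63, due 39, tardiness 24
Maximum = 24.

24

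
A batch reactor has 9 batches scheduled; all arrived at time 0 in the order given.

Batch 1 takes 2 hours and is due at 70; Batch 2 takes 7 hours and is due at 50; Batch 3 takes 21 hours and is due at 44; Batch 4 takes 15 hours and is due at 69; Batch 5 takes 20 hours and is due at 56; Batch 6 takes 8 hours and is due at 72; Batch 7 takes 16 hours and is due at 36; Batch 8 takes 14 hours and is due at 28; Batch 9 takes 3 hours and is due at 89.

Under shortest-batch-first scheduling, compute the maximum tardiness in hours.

SPT (increasing processing time): Batch 1 Batch 9 Batch 2 Batch 6 Batch 8 Batch 4 Batch 7 Batch 5 Batch 3.
Batch 1: 0→2, due 70, tardiness 0
Batch 9: 2→5, due 89, tardiness 0
Batch 2: 5→12, due 50, tardiness 0
Batch 6: 12→20, due 72, tardiness 0
Batch 8: 20→34, due 28, tardiness 6
Batch 4: 34→49, due 69, tardiness 0
Batch 7: 49→65, due 36, tardiness 29
Batch 5: 65→85, due 56, tardiness 29
Batch 3: 85→106, due 44, tardiness 62
Maximum = 62.

62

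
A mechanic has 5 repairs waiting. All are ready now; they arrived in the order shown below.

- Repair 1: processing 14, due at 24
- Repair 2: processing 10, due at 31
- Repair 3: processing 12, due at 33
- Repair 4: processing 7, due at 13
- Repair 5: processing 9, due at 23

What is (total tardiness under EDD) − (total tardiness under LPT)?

-32

EDD (increasing due date): Repair 4 Repair 5 Repair 1 Repair 2 Repair 3.
Repair 4: 0→7, due 13, tardiness 0
Repair 5: 7→16, due 23, tardiness 0
Repair 1: 16→30, due 24, tardiness 6
Repair 2: 30→40, due 31, tardiness 9
Repair 3: 40→52, due 33, tardiness 19
Sum = 0+0+6+9+19 = 34.
LPT (decreasing processing time): Repair 1 Repair 3 Repair 2 Repair 5 Repair 4.
Repair 1: 0→14, due 24, tardiness 0
Repair 3: 14→26, due 33, tardiness 0
Repair 2: 26→36, due 31, tardiness 5
Repair 5: 36→45, due 23, tardiness 22
Repair 4: 45→52, due 13, tardiness 39
Sum = 0+0+5+22+39 = 66.
Difference = 34 − 66 = -32.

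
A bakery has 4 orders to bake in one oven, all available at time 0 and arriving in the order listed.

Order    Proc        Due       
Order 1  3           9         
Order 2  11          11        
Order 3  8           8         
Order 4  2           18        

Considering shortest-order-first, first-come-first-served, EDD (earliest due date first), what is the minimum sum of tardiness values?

SPT (increasing processing time): Order 4 Order 1 Order 3 Order 2.
Order 4: 0→2, due 18, tardiness 0
Order 1: 2→5, due 9, tardiness 0
Order 3: 5→13, due 8, tardiness 5
Order 2: 13→24, due 11, tardiness 13
Sum = 0+0+5+13 = 18.
FIFO (arrival order): Order 1 Order 2 Order 3 Order 4.
Order 1: 0→3, due 9, tardiness 0
Order 2: 3→14, due 11, tardiness 3
Order 3: 14→22, due 8, tardiness 14
Order 4: 22→24, due 18, tardiness 6
Sum = 0+3+14+6 = 23.
EDD (increasing due date): Order 3 Order 1 Order 2 Order 4.
Order 3: 0→8, due 8, tardiness 0
Order 1: 8→11, due 9, tardiness 2
Order 2: 11→22, due 11, tardiness 11
Order 4: 22→24, due 18, tardiness 6
Sum = 0+2+11+6 = 19.
SPT 18, FIFO 23, EDD 19 → minimum 18.

18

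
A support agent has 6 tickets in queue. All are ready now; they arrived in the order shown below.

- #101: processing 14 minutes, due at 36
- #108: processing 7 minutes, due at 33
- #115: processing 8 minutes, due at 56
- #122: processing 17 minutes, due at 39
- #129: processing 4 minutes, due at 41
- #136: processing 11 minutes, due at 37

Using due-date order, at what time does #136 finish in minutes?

EDD (increasing due date): #108 #101 #136 #122 #129 #115.
#108: 0→7
#101: 7→21
#136: 21→32

32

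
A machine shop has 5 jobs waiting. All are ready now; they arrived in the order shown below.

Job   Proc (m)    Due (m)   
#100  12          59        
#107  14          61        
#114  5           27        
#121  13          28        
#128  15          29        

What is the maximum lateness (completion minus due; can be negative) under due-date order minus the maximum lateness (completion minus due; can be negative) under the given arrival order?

EDD (increasing due date): #114 #121 #128 #100 #107.
#114: 0→5, due 27, lateness -22
#121: 5→18, due 28, lateness -10
#128: 18→33, due 29, lateness 4
#100: 33→45, due 59, lateness -14
#107: 45→59, due 61, lateness -2
Maximum = 4.
FIFO (arrival order): #100 #107 #114 #121 #128.
#100: 0→12, due 59, lateness -47
#107: 12→26, due 61, lateness -35
#114: 26→31, due 27, lateness 4
#121: 31→44, due 28, lateness 16
#128: 44→59, due 29, lateness 30
Maximum = 30.
Difference = 4 − 30 = -26.

-26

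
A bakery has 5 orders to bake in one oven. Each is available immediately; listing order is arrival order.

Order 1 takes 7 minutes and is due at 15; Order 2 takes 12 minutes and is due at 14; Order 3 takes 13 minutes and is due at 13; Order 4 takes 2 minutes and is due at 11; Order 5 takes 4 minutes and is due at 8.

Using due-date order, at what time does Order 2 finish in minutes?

31

EDD (increasing due date): Order 5 Order 4 Order 3 Order 2 Order 1.
Order 5: 0→4
Order 4: 4→6
Order 3: 6→19
Order 2: 19→31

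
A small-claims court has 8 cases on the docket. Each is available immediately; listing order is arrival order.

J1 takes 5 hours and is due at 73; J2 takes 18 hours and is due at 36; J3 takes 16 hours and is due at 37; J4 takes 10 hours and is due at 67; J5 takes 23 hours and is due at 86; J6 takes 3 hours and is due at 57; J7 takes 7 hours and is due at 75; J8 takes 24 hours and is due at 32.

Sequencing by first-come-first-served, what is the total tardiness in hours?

FIFO (arrival order): J1 J2 J3 J4 J5 J6 J7 J8.
J1: 0→5, due 73, tardiness 0
J2: 5→23, due 36, tardiness 0
J3: 23→39, due 37, tardiness 2
J4: 39→49, due 67, tardiness 0
J5: 49→72, due 86, tardiness 0
J6: 72→75, due 57, tardiness 18
J7: 75→82, due 75, tardiness 7
J8: 82→106, due 32, tardiness 74
Sum = 0+0+2+0+0+18+7+74 = 101.

101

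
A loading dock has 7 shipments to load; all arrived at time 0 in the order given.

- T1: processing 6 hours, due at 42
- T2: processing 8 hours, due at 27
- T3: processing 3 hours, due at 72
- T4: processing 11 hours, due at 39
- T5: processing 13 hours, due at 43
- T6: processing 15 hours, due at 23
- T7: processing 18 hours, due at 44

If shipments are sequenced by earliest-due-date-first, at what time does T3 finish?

74

EDD (increasing due date): T6 T2 T4 T1 T5 T7 T3.
T6: 0→15
T2: 15→23
T4: 23→34
T1: 34→40
T5: 40→53
T7: 53→71
T3: 71→74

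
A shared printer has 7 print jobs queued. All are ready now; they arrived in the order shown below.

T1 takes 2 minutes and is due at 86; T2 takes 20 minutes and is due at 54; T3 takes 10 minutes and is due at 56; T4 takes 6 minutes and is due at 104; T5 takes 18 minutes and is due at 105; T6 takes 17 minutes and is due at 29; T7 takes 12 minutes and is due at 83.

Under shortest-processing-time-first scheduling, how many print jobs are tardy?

2

SPT (increasing processing time): T1 T4 T3 T7 T6 T5 T2.
T1: 0→2, due 86, tardiness 0
T4: 2→8, due 104, tardiness 0
T3: 8→18, due 56, tardiness 0
T7: 18→30, due 83, tardiness 0
T6: 30→47, due 29, tardiness 18
T5: 47→65, due 105, tardiness 0
T2: 65→85, due 54, tardiness 31
Late print jobs: 2.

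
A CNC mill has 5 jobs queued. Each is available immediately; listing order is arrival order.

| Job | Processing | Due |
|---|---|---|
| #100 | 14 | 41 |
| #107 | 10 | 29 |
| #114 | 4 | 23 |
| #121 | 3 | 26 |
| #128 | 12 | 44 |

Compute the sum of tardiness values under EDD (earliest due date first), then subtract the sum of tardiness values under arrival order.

EDD (increasing due date): #114 #121 #107 #100 #128.
#114: 0→4, due 23, tardiness 0
#121: 4→7, due 26, tardiness 0
#107: 7→17, due 29, tardiness 0
#100: 17→31, due 41, tardiness 0
#128: 31→43, due 44, tardiness 0
Sum = 0+0+0+0+0 = 0.
FIFO (arrival order): #100 #107 #114 #121 #128.
#100: 0→14, due 41, tardiness 0
#107: 14→24, due 29, tardiness 0
#114: 24→28, due 23, tardiness 5
#121: 28→31, due 26, tardiness 5
#128: 31→43, due 44, tardiness 0
Sum = 0+0+5+5+0 = 10.
Difference = 0 − 10 = -10.

-10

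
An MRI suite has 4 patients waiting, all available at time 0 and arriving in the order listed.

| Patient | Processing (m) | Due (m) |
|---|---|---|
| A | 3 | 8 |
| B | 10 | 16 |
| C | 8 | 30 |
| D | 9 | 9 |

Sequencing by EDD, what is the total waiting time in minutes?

37

EDD (increasing due date): A D B C.
A: waits 0, runs 0→3
D: waits 3, runs 3→12
B: waits 12, runs 12→22
C: waits 22, runs 22→30
Sum = 0+3+12+22 = 37.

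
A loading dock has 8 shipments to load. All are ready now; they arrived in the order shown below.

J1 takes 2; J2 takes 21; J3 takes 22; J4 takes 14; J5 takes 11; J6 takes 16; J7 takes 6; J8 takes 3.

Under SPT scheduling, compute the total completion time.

296

SPT (increasing processing time): J1 J8 J7 J5 J4 J6 J2 J3.
J1: 0→2
J8: 2→5
J7: 5→11
J5: 11→22
J4: 22→36
J6: 36→52
J2: 52→73
J3: 73→95
Sum = 2+5+11+22+36+52+73+95 = 296.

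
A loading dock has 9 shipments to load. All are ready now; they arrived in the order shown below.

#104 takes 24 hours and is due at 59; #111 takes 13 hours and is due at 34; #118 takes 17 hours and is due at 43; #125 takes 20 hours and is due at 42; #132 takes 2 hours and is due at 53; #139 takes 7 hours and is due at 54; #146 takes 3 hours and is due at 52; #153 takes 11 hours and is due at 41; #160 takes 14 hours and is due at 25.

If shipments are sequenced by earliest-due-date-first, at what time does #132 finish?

EDD (increasing due date): #160 #111 #153 #125 #118 #146 #132 #139 #104.
#160: 0→14
#111: 14→27
#153: 27→38
#125: 38→58
#118: 58→75
#146: 75→78
#132: 78→80

80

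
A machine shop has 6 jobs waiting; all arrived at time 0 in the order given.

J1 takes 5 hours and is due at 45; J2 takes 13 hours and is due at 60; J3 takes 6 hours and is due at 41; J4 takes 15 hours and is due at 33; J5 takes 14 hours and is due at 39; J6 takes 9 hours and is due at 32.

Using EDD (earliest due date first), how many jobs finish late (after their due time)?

3

EDD (increasing due date): J6 J4 J5 J3 J1 J2.
J6: 0→9, due 32, tardiness 0
J4: 9→24, due 33, tardiness 0
J5: 24→38, due 39, tardiness 0
J3: 38→44, due 41, tardiness 3
J1: 44→49, due 45, tardiness 4
J2: 49→62, due 60, tardiness 2
Late jobs: 3.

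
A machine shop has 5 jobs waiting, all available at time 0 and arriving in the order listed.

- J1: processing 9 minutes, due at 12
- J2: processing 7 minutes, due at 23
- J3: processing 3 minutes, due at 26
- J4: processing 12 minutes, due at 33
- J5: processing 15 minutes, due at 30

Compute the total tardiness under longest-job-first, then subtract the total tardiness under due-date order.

LPT (decreasing processing time): J5 J4 J1 J2 J3.
J5: 0→15, due 30, tardiness 0
J4: 15→27, due 33, tardiness 0
J1: 27→36, due 12, tardiness 24
J2: 36→43, due 23, tardiness 20
J3: 43→46, due 26, tardiness 20
Sum = 0+0+24+20+20 = 64.
EDD (increasing due date): J1 J2 J3 J5 J4.
J1: 0→9, due 12, tardiness 0
J2: 9→16, due 23, tardiness 0
J3: 16→19, due 26, tardiness 0
J5: 19→34, due 30, tardiness 4
J4: 34→46, due 33, tardiness 13
Sum = 0+0+0+4+13 = 17.
Difference = 64 − 17 = 47.

47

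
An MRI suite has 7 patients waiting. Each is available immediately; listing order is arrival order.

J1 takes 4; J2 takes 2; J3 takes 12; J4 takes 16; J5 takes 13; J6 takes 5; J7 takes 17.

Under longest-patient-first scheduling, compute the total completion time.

353

LPT (decreasing processing time): J7 J4 J5 J3 J6 J1 J2.
J7: 0→17
J4: 17→33
J5: 33→46
J3: 46→58
J6: 58→63
J1: 63→67
J2: 67→69
Sum = 17+33+46+58+63+67+69 = 353.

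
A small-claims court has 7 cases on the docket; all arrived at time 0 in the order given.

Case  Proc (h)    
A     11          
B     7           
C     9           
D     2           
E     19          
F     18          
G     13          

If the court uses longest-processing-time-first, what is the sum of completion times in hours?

393

LPT (decreasing processing time): E F G A C B D.
E: 0→19
F: 19→37
G: 37→50
A: 50→61
C: 61→70
B: 70→77
D: 77→79
Sum = 19+37+50+61+70+77+79 = 393.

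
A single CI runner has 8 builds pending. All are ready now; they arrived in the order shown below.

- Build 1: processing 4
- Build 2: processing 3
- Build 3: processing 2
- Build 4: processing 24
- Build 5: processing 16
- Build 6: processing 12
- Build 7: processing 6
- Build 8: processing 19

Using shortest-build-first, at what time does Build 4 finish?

SPT (increasing processing time): Build 3 Build 2 Build 1 Build 7 Build 6 Build 5 Build 8 Build 4.
Build 3: 0→2
Build 2: 2→5
Build 1: 5→9
Build 7: 9→15
Build 6: 15→27
Build 5: 27→43
Build 8: 43→62
Build 4: 62→86

86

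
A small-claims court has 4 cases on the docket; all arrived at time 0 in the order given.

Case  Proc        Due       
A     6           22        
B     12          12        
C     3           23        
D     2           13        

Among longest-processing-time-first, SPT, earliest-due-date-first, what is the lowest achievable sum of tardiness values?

LPT (decreasing processing time): B A C D.
B: 0→12, due 12, tardiness 0
A: 12→18, due 22, tardiness 0
C: 18→21, due 23, tardiness 0
D: 21→23, due 13, tardiness 10
Sum = 0+0+0+10 = 10.
SPT (increasing processing time): D C A B.
D: 0→2, due 13, tardiness 0
C: 2→5, due 23, tardiness 0
A: 5→11, due 22, tardiness 0
B: 11→23, due 12, tardiness 11
Sum = 0+0+0+11 = 11.
EDD (increasing due date): B D A C.
B: 0→12, due 12, tardiness 0
D: 12→14, due 13, tardiness 1
A: 14→20, due 22, tardiness 0
C: 20→23, due 23, tardiness 0
Sum = 0+1+0+0 = 1.
LPT 10, SPT 11, EDD 1 → minimum 1.

1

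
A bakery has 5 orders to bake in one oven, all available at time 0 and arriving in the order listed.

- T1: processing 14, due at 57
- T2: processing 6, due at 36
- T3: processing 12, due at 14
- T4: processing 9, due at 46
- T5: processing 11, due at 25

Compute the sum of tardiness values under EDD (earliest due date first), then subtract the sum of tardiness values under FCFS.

-45

EDD (increasing due date): T3 T5 T2 T4 T1.
T3: 0→12, due 14, tardiness 0
T5: 12→23, due 25, tardiness 0
T2: 23→29, due 36, tardiness 0
T4: 29→38, due 46, tardiness 0
T1: 38→52, due 57, tardiness 0
Sum = 0+0+0+0+0 = 0.
FIFO (arrival order): T1 T2 T3 T4 T5.
T1: 0→14, due 57, tardiness 0
T2: 14→20, due 36, tardiness 0
T3: 20→32, due 14, tardiness 18
T4: 32→41, due 46, tardiness 0
T5: 41→52, due 25, tardiness 27
Sum = 0+0+18+0+27 = 45.
Difference = 0 − 45 = -45.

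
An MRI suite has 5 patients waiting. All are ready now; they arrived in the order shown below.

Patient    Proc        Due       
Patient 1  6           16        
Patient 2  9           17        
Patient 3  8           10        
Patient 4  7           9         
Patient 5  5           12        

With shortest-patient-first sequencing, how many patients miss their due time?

SPT (increasing processing time): Patient 5 Patient 1 Patient 4 Patient 3 Patient 2.
Patient 5: 0→5, due 12, tardiness 0
Patient 1: 5→11, due 16, tardiness 0
Patient 4: 11→18, due 9, tardiness 9
Patient 3: 18→26, due 10, tardiness 16
Patient 2: 26→35, due 17, tardiness 18
Late patients: 3.

3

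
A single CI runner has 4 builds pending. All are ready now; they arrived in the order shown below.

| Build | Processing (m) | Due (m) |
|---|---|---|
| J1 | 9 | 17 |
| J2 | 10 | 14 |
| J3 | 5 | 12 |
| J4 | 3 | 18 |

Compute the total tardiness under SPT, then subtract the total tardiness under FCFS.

SPT (increasing processing time): J4 J3 J1 J2.
J4: 0→3, due 18, tardiness 0
J3: 3→8, due 12, tardiness 0
J1: 8→17, due 17, tardiness 0
J2: 17→27, due 14, tardiness 13
Sum = 0+0+0+13 = 13.
FIFO (arrival order): J1 J2 J3 J4.
J1: 0→9, due 17, tardiness 0
J2: 9→19, due 14, tardiness 5
J3: 19→24, due 12, tardiness 12
J4: 24→27, due 18, tardiness 9
Sum = 0+5+12+9 = 26.
Difference = 13 − 26 = -13.

-13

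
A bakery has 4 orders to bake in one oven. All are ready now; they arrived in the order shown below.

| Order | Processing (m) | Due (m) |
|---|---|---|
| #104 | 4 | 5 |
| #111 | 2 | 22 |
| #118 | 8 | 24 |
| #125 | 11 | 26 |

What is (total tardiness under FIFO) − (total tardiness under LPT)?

FIFO (arrival order): #104 #111 #118 #125.
#104: 0→4, due 5, tardiness 0
#111: 4→6, due 22, tardiness 0
#118: 6→14, due 24, tardiness 0
#125: 14→25, due 26, tardiness 0
Sum = 0+0+0+0 = 0.
LPT (decreasing processing time): #125 #118 #104 #111.
#125: 0→11, due 26, tardiness 0
#118: 11→19, due 24, tardiness 0
#104: 19→23, due 5, tardiness 18
#111: 23→25, due 22, tardiness 3
Sum = 0+0+18+3 = 21.
Difference = 0 − 21 = -21.

-21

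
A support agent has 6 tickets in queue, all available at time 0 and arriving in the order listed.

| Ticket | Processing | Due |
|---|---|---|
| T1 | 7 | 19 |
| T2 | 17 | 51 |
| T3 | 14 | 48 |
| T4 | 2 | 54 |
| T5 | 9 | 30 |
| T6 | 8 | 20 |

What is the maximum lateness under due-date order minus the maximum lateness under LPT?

EDD (increasing due date): T1 T6 T5 T3 T2 T4.
T1: 0→7, due 19, lateness -12
T6: 7→15, due 20, lateness -5
T5: 15→24, due 30, lateness -6
T3: 24→38, due 48, lateness -10
T2: 38→55, due 51, lateness 4
T4: 55→57, due 54, lateness 3
Maximum = 4.
LPT (decreasing processing time): T2 T3 T5 T6 T1 T4.
T2: 0→17, due 51, lateness -34
T3: 17→31, due 48, lateness -17
T5: 31→40, due 30, lateness 10
T6: 40→48, due 20, lateness 28
T1: 48→55, due 19, lateness 36
T4: 55→57, due 54, lateness 3
Maximum = 36.
Difference = 4 − 36 = -32.

-32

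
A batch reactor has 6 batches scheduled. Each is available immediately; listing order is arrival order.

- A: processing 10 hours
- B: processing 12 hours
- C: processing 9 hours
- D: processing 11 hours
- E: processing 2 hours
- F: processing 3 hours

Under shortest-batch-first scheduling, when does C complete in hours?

SPT (increasing processing time): E F C A D B.
E: 0→2
F: 2→5
C: 5→14

14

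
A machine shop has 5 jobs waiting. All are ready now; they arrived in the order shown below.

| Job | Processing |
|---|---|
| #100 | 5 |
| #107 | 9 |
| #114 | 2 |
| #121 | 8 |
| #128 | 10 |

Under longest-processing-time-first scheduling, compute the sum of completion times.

LPT (decreasing processing time): #128 #107 #121 #100 #114.
#128: 0→10
#107: 10→19
#121: 19→27
#100: 27→32
#114: 32→34
Sum = 10+19+27+32+34 = 122.

122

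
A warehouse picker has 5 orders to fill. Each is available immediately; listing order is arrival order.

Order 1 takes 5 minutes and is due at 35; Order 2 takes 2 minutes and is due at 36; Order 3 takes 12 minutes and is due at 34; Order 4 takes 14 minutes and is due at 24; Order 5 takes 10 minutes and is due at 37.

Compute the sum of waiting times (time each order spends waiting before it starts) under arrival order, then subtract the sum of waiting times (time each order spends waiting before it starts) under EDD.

FIFO (arrival order): Order 1 Order 2 Order 3 Order 4 Order 5.
Order 1: waits 0, runs 0→5
Order 2: waits 5, runs 5→7
Order 3: waits 7, runs 7→19
Order 4: waits 19, runs 19→33
Order 5: waits 33, runs 33→43
Sum = 0+5+7+19+33 = 64.
EDD (increasing due date): Order 4 Order 3 Order 1 Order 2 Order 5.
Order 4: waits 0, runs 0→14
Order 3: waits 14, runs 14→26
Order 1: waits 26, runs 26→31
Order 2: waits 31, runs 31→33
Order 5: waits 33, runs 33→43
Sum = 0+14+26+31+33 = 104.
Difference = 64 − 104 = -40.

-40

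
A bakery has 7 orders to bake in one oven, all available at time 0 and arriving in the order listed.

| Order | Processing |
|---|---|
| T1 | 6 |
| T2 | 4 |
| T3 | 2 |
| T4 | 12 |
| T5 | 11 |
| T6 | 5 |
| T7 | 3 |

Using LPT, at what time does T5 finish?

LPT (decreasing processing time): T4 T5 T1 T6 T2 T7 T3.
T4: 0→12
T5: 12→23

23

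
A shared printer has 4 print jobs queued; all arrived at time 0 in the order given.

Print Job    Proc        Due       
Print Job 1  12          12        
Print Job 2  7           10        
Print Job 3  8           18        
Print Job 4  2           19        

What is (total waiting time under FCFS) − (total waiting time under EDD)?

5

FIFO (arrival order): Print Job 1 Print Job 2 Print Job 3 Print Job 4.
Print Job 1: waits 0, runs 0→12
Print Job 2: waits 12, runs 12→19
Print Job 3: waits 19, runs 19→27
Print Job 4: waits 27, runs 27→29
Sum = 0+12+19+27 = 58.
EDD (increasing due date): Print Job 2 Print Job 1 Print Job 3 Print Job 4.
Print Job 2: waits 0, runs 0→7
Print Job 1: waits 7, runs 7→19
Print Job 3: waits 19, runs 19→27
Print Job 4: waits 27, runs 27→29
Sum = 0+7+19+27 = 53.
Difference = 58 − 53 = 5.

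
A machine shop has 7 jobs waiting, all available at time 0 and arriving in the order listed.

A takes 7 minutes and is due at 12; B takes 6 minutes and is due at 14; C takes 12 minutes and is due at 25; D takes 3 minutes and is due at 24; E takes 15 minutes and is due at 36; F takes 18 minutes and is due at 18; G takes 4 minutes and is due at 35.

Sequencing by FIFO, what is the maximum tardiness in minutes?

FIFO (arrival order): A B C D E F G.
A: 0→7, due 12, tardiness 0
B: 7→13, due 14, tardiness 0
C: 13→25, due 25, tardiness 0
D: 25→28, due 24, tardiness 4
E: 28→43, due 36, tardiness 7
F: 43→61, due 18, tardiness 43
G: 61→65, due 35, tardiness 30
Maximum = 43.

43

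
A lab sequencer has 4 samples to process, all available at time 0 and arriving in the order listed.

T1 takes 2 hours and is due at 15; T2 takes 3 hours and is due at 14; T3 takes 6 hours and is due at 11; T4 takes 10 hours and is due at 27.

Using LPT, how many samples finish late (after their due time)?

3

LPT (decreasing processing time): T4 T3 T2 T1.
T4: 0→10, due 27, tardiness 0
T3: 10→16, due 11, tardiness 5
T2: 16→19, due 14, tardiness 5
T1: 19→21, due 15, tardiness 6
Late samples: 3.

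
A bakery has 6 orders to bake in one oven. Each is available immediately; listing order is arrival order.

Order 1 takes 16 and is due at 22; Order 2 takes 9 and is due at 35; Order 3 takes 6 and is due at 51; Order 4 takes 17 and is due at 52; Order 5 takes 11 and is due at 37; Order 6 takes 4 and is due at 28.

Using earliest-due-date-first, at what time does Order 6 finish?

20

EDD (increasing due date): Order 1 Order 6 Order 2 Order 5 Order 3 Order 4.
Order 1: 0→16
Order 6: 16→20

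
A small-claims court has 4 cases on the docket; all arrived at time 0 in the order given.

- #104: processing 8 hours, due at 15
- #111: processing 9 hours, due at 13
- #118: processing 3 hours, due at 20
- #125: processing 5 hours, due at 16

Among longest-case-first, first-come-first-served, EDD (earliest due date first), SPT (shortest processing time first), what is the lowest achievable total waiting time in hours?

LPT (decreasing processing time): #111 #104 #125 #118.
#111: waits 0, runs 0→9
#104: waits 9, runs 9→17
#125: waits 17, runs 17→22
#118: waits 22, runs 22→25
Sum = 0+9+17+22 = 48.
FIFO (arrival order): #104 #111 #118 #125.
#104: waits 0, runs 0→8
#111: waits 8, runs 8→17
#118: waits 17, runs 17→20
#125: waits 20, runs 20→25
Sum = 0+8+17+20 = 45.
EDD (increasing due date): #111 #104 #125 #118.
#111: waits 0, runs 0→9
#104: waits 9, runs 9→17
#125: waits 17, runs 17→22
#118: waits 22, runs 22→25
Sum = 0+9+17+22 = 48.
SPT (increasing processing time): #118 #125 #104 #111.
#118: waits 0, runs 0→3
#125: waits 3, runs 3→8
#104: waits 8, runs 8→16
#111: waits 16, runs 16→25
Sum = 0+3+8+16 = 27.
LPT 48, FIFO 45, EDD 48, SPT 27 → minimum 27.

27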